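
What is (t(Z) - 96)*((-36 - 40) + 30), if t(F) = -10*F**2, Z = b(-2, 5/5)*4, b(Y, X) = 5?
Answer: 188416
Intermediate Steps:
Z = 20 (Z = 5*4 = 20)
(t(Z) - 96)*((-36 - 40) + 30) = (-10*20**2 - 96)*((-36 - 40) + 30) = (-10*400 - 96)*(-76 + 30) = (-4000 - 96)*(-46) = -4096*(-46) = 188416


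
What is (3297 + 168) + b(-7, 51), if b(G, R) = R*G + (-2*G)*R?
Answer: 3822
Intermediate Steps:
b(G, R) = -G*R (b(G, R) = G*R - 2*G*R = -G*R)
(3297 + 168) + b(-7, 51) = (3297 + 168) - 1*(-7)*51 = 3465 + 357 = 3822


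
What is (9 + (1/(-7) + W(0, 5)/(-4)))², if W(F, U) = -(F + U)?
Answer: 80089/784 ≈ 102.15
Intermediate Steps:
W(F, U) = -F - U
(9 + (1/(-7) + W(0, 5)/(-4)))² = (9 + (1/(-7) + (-1*0 - 1*5)/(-4)))² = (9 + (1*(-⅐) + (0 - 5)*(-¼)))² = (9 + (-⅐ - 5*(-¼)))² = (9 + (-⅐ + 5/4))² = (9 + 31/28)² = (283/28)² = 80089/784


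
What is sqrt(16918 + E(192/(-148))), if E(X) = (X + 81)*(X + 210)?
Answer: 2*sqrt(11483230)/37 ≈ 183.17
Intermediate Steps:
E(X) = (81 + X)*(210 + X)
sqrt(16918 + E(192/(-148))) = sqrt(16918 + (17010 + (192/(-148))**2 + 291*(192/(-148)))) = sqrt(16918 + (17010 + (192*(-1/148))**2 + 291*(192*(-1/148)))) = sqrt(16918 + (17010 + (-48/37)**2 + 291*(-48/37))) = sqrt(16918 + (17010 + 2304/1369 - 13968/37)) = sqrt(16918 + 22772178/1369) = sqrt(45932920/1369) = 2*sqrt(11483230)/37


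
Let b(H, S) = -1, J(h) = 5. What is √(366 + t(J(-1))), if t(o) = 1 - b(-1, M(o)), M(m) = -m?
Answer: 4*√23 ≈ 19.183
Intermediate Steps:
t(o) = 2 (t(o) = 1 - 1*(-1) = 1 + 1 = 2)
√(366 + t(J(-1))) = √(366 + 2) = √368 = 4*√23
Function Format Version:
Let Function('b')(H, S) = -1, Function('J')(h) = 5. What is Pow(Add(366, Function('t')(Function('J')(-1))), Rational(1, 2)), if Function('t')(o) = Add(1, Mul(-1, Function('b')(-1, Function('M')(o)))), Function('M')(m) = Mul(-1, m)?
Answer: Mul(4, Pow(23, Rational(1, 2))) ≈ 19.183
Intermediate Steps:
Function('t')(o) = 2 (Function('t')(o) = Add(1, Mul(-1, -1)) = Add(1, 1) = 2)
Pow(Add(366, Function('t')(Function('J')(-1))), Rational(1, 2)) = Pow(Add(366, 2), Rational(1, 2)) = Pow(368, Rational(1, 2)) = Mul(4, Pow(23, Rational(1, 2)))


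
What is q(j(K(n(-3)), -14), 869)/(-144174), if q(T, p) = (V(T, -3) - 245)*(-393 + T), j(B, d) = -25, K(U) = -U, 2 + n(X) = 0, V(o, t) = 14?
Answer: -16093/24029 ≈ -0.66973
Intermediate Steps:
n(X) = -2 (n(X) = -2 + 0 = -2)
q(T, p) = 90783 - 231*T (q(T, p) = (14 - 245)*(-393 + T) = -231*(-393 + T) = 90783 - 231*T)
q(j(K(n(-3)), -14), 869)/(-144174) = (90783 - 231*(-25))/(-144174) = (90783 + 5775)*(-1/144174) = 96558*(-1/144174) = -16093/24029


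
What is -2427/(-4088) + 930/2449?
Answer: 314373/322952 ≈ 0.97344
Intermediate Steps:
-2427/(-4088) + 930/2449 = -2427*(-1/4088) + 930*(1/2449) = 2427/4088 + 30/79 = 314373/322952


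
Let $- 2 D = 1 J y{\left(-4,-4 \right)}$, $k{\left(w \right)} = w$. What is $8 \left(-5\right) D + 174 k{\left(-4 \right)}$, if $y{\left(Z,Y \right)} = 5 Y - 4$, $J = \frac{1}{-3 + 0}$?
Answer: $-536$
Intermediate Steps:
$J = - \frac{1}{3}$ ($J = \frac{1}{-3} = - \frac{1}{3} \approx -0.33333$)
$y{\left(Z,Y \right)} = -4 + 5 Y$
$D = -4$ ($D = - \frac{1 \left(- \frac{1}{3}\right) \left(-4 + 5 \left(-4\right)\right)}{2} = - \frac{\left(- \frac{1}{3}\right) \left(-4 - 20\right)}{2} = - \frac{\left(- \frac{1}{3}\right) \left(-24\right)}{2} = \left(- \frac{1}{2}\right) 8 = -4$)
$8 \left(-5\right) D + 174 k{\left(-4 \right)} = 8 \left(-5\right) \left(-4\right) + 174 \left(-4\right) = \left(-40\right) \left(-4\right) - 696 = 160 - 696 = -536$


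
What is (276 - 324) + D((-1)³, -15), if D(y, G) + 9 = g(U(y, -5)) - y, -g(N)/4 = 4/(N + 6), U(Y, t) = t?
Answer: -72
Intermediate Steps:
g(N) = -16/(6 + N) (g(N) = -4*4/(N + 6) = -4*4/(6 + N) = -16/(6 + N))
D(y, G) = -25 - y (D(y, G) = -9 + (-16/(6 - 5) - y) = -9 + (-16/1 - y) = -9 + (-16*1 - y) = -9 + (-16 - y) = -25 - y)
(276 - 324) + D((-1)³, -15) = (276 - 324) + (-25 - 1*(-1)³) = -48 + (-25 - 1*(-1)) = -48 + (-25 + 1) = -48 - 24 = -72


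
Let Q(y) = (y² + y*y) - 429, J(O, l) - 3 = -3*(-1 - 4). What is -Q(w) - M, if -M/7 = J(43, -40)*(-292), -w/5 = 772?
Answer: -29835563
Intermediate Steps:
w = -3860 (w = -5*772 = -3860)
J(O, l) = 18 (J(O, l) = 3 - 3*(-1 - 4) = 3 - 3*(-5) = 3 + 15 = 18)
Q(y) = -429 + 2*y² (Q(y) = (y² + y²) - 429 = 2*y² - 429 = -429 + 2*y²)
M = 36792 (M = -126*(-292) = -7*(-5256) = 36792)
-Q(w) - M = -(-429 + 2*(-3860)²) - 1*36792 = -(-429 + 2*14899600) - 36792 = -(-429 + 29799200) - 36792 = -1*29798771 - 36792 = -29798771 - 36792 = -29835563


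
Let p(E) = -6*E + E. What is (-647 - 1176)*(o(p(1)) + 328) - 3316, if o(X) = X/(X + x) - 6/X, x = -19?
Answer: -72459287/120 ≈ -6.0383e+5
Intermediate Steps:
p(E) = -5*E
o(X) = -6/X + X/(-19 + X) (o(X) = X/(X - 19) - 6/X = X/(-19 + X) - 6/X = -6/X + X/(-19 + X))
(-647 - 1176)*(o(p(1)) + 328) - 3316 = (-647 - 1176)*((114 + (-5*1)² - (-30))/(((-5*1))*(-19 - 5*1)) + 328) - 3316 = -1823*((114 + (-5)² - 6*(-5))/((-5)*(-19 - 5)) + 328) - 3316 = -1823*(-⅕*(114 + 25 + 30)/(-24) + 328) - 3316 = -1823*(-⅕*(-1/24)*169 + 328) - 3316 = -1823*(169/120 + 328) - 3316 = -1823*39529/120 - 3316 = -72061367/120 - 3316 = -72459287/120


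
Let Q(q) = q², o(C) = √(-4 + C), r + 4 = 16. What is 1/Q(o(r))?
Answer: ⅛ ≈ 0.12500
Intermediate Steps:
r = 12 (r = -4 + 16 = 12)
1/Q(o(r)) = 1/((√(-4 + 12))²) = 1/((√8)²) = 1/((2*√2)²) = 1/8 = ⅛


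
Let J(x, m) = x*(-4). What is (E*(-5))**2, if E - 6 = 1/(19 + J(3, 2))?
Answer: 46225/49 ≈ 943.37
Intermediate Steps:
J(x, m) = -4*x
E = 43/7 (E = 6 + 1/(19 - 4*3) = 6 + 1/(19 - 12) = 6 + 1/7 = 43/7 ≈ 6.1429)
(E*(-5))**2 = ((43/7)*(-5))**2 = (-215/7)**2 = 46225/49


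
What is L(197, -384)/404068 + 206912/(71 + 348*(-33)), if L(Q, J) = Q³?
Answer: 3650124033/4611628084 ≈ 0.79150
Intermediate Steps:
L(197, -384)/404068 + 206912/(71 + 348*(-33)) = 197³/404068 + 206912/(71 + 348*(-33)) = 7645373*(1/404068) + 206912/(71 - 11484) = 7645373/404068 + 206912/(-11413) = 7645373/404068 + 206912*(-1/11413) = 7645373/404068 - 206912/11413 = 3650124033/4611628084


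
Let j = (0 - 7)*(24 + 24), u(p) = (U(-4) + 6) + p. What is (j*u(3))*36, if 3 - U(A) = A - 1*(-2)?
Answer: -169344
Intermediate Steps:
U(A) = 1 - A (U(A) = 3 - (A - 1*(-2)) = 3 - (A + 2) = 3 - (2 + A) = 3 + (-2 - A) = 1 - A)
u(p) = 11 + p (u(p) = ((1 - 1*(-4)) + 6) + p = ((1 + 4) + 6) + p = (5 + 6) + p = 11 + p)
j = -336 (j = -7*48 = -336)
(j*u(3))*36 = -336*(11 + 3)*36 = -336*14*36 = -4704*36 = -169344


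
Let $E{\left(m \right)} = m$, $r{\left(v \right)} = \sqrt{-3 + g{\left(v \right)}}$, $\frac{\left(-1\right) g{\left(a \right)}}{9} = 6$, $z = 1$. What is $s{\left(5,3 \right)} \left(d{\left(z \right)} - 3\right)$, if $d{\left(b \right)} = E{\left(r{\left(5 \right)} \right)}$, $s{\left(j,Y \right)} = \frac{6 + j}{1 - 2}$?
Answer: $33 - 11 i \sqrt{57} \approx 33.0 - 83.048 i$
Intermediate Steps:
$g{\left(a \right)} = -54$ ($g{\left(a \right)} = \left(-9\right) 6 = -54$)
$r{\left(v \right)} = i \sqrt{57}$ ($r{\left(v \right)} = \sqrt{-3 - 54} = \sqrt{-57} = i \sqrt{57}$)
$s{\left(j,Y \right)} = -6 - j$ ($s{\left(j,Y \right)} = \frac{6 + j}{-1} = \left(6 + j\right) \left(-1\right) = -6 - j$)
$d{\left(b \right)} = i \sqrt{57}$
$s{\left(5,3 \right)} \left(d{\left(z \right)} - 3\right) = \left(-6 - 5\right) \left(i \sqrt{57} - 3\right) = \left(-6 - 5\right) \left(-3 + i \sqrt{57}\right) = - 11 \left(-3 + i \sqrt{57}\right) = 33 - 11 i \sqrt{57}$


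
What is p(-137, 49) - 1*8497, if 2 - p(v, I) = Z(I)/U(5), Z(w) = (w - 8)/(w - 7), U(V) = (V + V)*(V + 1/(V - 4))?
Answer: -21407441/2520 ≈ -8495.0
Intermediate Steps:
U(V) = 2*V*(V + 1/(-4 + V)) (U(V) = (2*V)*(V + 1/(-4 + V)) = 2*V*(V + 1/(-4 + V)))
Z(w) = (-8 + w)/(-7 + w)
p(v, I) = 2 - (-8 + I)/(60*(-7 + I)) (p(v, I) = 2 - (-8 + I)/(-7 + I)/(2*5*(1 + 5² - 4*5)/(-4 + 5)) = 2 - (-8 + I)/(-7 + I)/(2*5*(1 + 25 - 20)/1) = 2 - (-8 + I)/(-7 + I)/(2*5*1*6) = 2 - (-8 + I)/(-7 + I)/60 = 2 - (-8 + I)/(60*(-7 + I)))
p(-137, 49) - 1*8497 = (-832 + 119*49)/(60*(-7 + 49)) - 1*8497 = (1/60)*(-832 + 5831)/42 - 8497 = (1/60)*(1/42)*4999 - 8497 = 4999/2520 - 8497 = -21407441/2520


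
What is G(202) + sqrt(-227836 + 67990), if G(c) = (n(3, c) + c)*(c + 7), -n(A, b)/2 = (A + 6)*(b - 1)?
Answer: -713944 + I*sqrt(159846) ≈ -7.1394e+5 + 399.81*I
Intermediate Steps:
n(A, b) = -2*(-1 + b)*(6 + A) (n(A, b) = -2*(A + 6)*(b - 1) = -2*(6 + A)*(-1 + b) = -2*(-1 + b)*(6 + A))
G(c) = (7 + c)*(18 - 17*c) (G(c) = ((12 - 12*c + 2*3 - 2*3*c) + c)*(c + 7) = ((12 - 12*c + 6 - 6*c) + c)*(7 + c) = ((18 - 18*c) + c)*(7 + c) = (18 - 17*c)*(7 + c) = (7 + c)*(18 - 17*c))
G(202) + sqrt(-227836 + 67990) = (126 - 101*202 - 17*202**2) + sqrt(-227836 + 67990) = (126 - 20402 - 17*40804) + sqrt(-159846) = (126 - 20402 - 693668) + I*sqrt(159846) = -713944 + I*sqrt(159846)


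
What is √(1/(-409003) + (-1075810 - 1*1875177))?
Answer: I*√10074516287674814/58429 ≈ 1717.8*I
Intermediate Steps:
√(1/(-409003) + (-1075810 - 1*1875177)) = √(-1/409003 + (-1075810 - 1875177)) = √(-1/409003 - 2950987) = √(-1206962535962/409003) = I*√10074516287674814/58429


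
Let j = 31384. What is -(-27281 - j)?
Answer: 58665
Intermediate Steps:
-(-27281 - j) = -(-27281 - 1*31384) = -(-27281 - 31384) = -1*(-58665) = 58665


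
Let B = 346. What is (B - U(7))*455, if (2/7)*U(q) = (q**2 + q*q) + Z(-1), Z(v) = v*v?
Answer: -455/2 ≈ -227.50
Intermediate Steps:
Z(v) = v**2
U(q) = 7/2 + 7*q**2 (U(q) = 7*((q**2 + q*q) + (-1)**2)/2 = 7*((q**2 + q**2) + 1)/2 = 7*(2*q**2 + 1)/2 = 7*(1 + 2*q**2)/2 = 7/2 + 7*q**2)
(B - U(7))*455 = (346 - (7/2 + 7*7**2))*455 = (346 - (7/2 + 7*49))*455 = (346 - (7/2 + 343))*455 = (346 - 1*693/2)*455 = (346 - 693/2)*455 = -1/2*455 = -455/2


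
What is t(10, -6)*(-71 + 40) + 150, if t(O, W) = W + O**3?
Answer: -30664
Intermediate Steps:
t(10, -6)*(-71 + 40) + 150 = (-6 + 10**3)*(-71 + 40) + 150 = (-6 + 1000)*(-31) + 150 = 994*(-31) + 150 = -30814 + 150 = -30664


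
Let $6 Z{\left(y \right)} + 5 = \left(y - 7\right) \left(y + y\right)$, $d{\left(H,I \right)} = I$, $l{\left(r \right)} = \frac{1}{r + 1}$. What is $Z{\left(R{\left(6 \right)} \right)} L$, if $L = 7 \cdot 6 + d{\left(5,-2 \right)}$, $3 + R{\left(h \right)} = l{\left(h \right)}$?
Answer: $\frac{50300}{147} \approx 342.18$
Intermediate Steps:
$l{\left(r \right)} = \frac{1}{1 + r}$
$R{\left(h \right)} = -3 + \frac{1}{1 + h}$
$Z{\left(y \right)} = - \frac{5}{6} + \frac{y \left(-7 + y\right)}{3}$ ($Z{\left(y \right)} = - \frac{5}{6} + \frac{\left(y - 7\right) \left(y + y\right)}{6} = - \frac{5}{6} + \frac{\left(-7 + y\right) 2 y}{6} = - \frac{5}{6} + \frac{2 y \left(-7 + y\right)}{6} = - \frac{5}{6} + \frac{y \left(-7 + y\right)}{3}$)
$L = 40$ ($L = 7 \cdot 6 - 2 = 42 - 2 = 40$)
$Z{\left(R{\left(6 \right)} \right)} L = \left(- \frac{5}{6} - \frac{7 \frac{-2 - 18}{1 + 6}}{3} + \frac{\left(\frac{-2 - 18}{1 + 6}\right)^{2}}{3}\right) 40 = \left(- \frac{5}{6} - \frac{7 \frac{-2 - 18}{7}}{3} + \frac{\left(\frac{-2 - 18}{7}\right)^{2}}{3}\right) 40 = \left(- \frac{5}{6} - \frac{7 \cdot \frac{1}{7} \left(-20\right)}{3} + \frac{\left(\frac{1}{7} \left(-20\right)\right)^{2}}{3}\right) 40 = \left(- \frac{5}{6} - - \frac{20}{3} + \frac{\left(- \frac{20}{7}\right)^{2}}{3}\right) 40 = \left(- \frac{5}{6} + \frac{20}{3} + \frac{1}{3} \cdot \frac{400}{49}\right) 40 = \left(- \frac{5}{6} + \frac{20}{3} + \frac{400}{147}\right) 40 = \frac{2515}{294} \cdot 40 = \frac{50300}{147}$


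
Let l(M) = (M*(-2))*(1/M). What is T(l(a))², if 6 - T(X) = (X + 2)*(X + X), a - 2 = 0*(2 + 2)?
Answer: 36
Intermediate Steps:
a = 2 (a = 2 + 0*(2 + 2) = 2 + 0*4 = 2 + 0 = 2)
l(M) = -2 (l(M) = (-2*M)/M = -2)
T(X) = 6 - 2*X*(2 + X) (T(X) = 6 - (X + 2)*(X + X) = 6 - (2 + X)*2*X = 6 - 2*X*(2 + X))
T(l(a))² = (6 - 4*(-2) - 2*(-2)²)² = (6 + 8 - 2*4)² = (6 + 8 - 8)² = 6² = 36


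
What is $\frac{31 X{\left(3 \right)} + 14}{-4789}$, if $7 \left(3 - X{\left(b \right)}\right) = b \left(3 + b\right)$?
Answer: $- \frac{191}{33523} \approx -0.0056976$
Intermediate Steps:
$X{\left(b \right)} = 3 - \frac{b \left(3 + b\right)}{7}$
$\frac{31 X{\left(3 \right)} + 14}{-4789} = \frac{31 \left(3 - \frac{9}{7} - \frac{3^{2}}{7}\right) + 14}{-4789} = \left(31 \left(3 - \frac{9}{7} - \frac{9}{7}\right) + 14\right) \left(- \frac{1}{4789}\right) = \left(31 \cdot \frac{3}{7} + 14\right) \left(- \frac{1}{4789}\right) = \left(\frac{93}{7} + 14\right) \left(- \frac{1}{4789}\right) = \frac{191}{7} \left(- \frac{1}{4789}\right) = - \frac{191}{33523}$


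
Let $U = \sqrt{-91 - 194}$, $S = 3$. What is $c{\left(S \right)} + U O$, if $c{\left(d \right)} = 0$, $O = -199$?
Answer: $- 199 i \sqrt{285} \approx - 3359.5 i$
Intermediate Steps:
$U = i \sqrt{285}$ ($U = \sqrt{-285} = i \sqrt{285} \approx 16.882 i$)
$c{\left(S \right)} + U O = 0 + i \sqrt{285} \left(-199\right) = 0 - 199 i \sqrt{285} = - 199 i \sqrt{285}$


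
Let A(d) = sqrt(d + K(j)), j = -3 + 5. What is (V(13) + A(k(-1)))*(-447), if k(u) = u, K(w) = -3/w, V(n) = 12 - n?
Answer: 447 - 447*I*sqrt(10)/2 ≈ 447.0 - 706.77*I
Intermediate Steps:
j = 2
A(d) = sqrt(-3/2 + d) (A(d) = sqrt(d - 3/2) = sqrt(-3/2 + d))
(V(13) + A(k(-1)))*(-447) = ((12 - 1*13) + sqrt(-6 + 4*(-1))/2)*(-447) = ((12 - 13) + sqrt(-6 - 4)/2)*(-447) = (-1 + sqrt(-10)/2)*(-447) = (-1 + (I*sqrt(10))/2)*(-447) = (-1 + I*sqrt(10)/2)*(-447) = 447 - 447*I*sqrt(10)/2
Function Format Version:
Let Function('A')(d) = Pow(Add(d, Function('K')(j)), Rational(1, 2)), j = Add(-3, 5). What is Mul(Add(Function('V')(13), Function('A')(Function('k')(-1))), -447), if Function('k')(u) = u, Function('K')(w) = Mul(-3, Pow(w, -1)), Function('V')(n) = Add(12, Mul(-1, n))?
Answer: Add(447, Mul(Rational(-447, 2), I, Pow(10, Rational(1, 2)))) ≈ Add(447.00, Mul(-706.77, I))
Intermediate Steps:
j = 2
Function('A')(d) = Pow(Add(Rational(-3, 2), d), Rational(1, 2)) (Function('A')(d) = Pow(Add(d, Mul(-3, Pow(2, -1))), Rational(1, 2)) = Pow(Add(d, Mul(-3, Rational(1, 2))), Rational(1, 2)) = Pow(Add(d, Rational(-3, 2)), Rational(1, 2)) = Pow(Add(Rational(-3, 2), d), Rational(1, 2)))
Mul(Add(Function('V')(13), Function('A')(Function('k')(-1))), -447) = Mul(Add(Add(12, Mul(-1, 13)), Mul(Rational(1, 2), Pow(Add(-6, Mul(4, -1)), Rational(1, 2)))), -447) = Mul(Add(Add(12, -13), Mul(Rational(1, 2), Pow(Add(-6, -4), Rational(1, 2)))), -447) = Mul(Add(-1, Mul(Rational(1, 2), Pow(-10, Rational(1, 2)))), -447) = Mul(Add(-1, Mul(Rational(1, 2), Mul(I, Pow(10, Rational(1, 2))))), -447) = Mul(Add(-1, Mul(Rational(1, 2), I, Pow(10, Rational(1, 2)))), -447) = Add(447, Mul(Rational(-447, 2), I, Pow(10, Rational(1, 2))))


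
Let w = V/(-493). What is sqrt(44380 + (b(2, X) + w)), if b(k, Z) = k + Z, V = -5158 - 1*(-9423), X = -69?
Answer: 14*sqrt(54939427)/493 ≈ 210.49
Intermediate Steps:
V = 4265 (V = -5158 + 9423 = 4265)
b(k, Z) = Z + k
w = -4265/493 (w = 4265/(-493) = 4265*(-1/493) = -4265/493 ≈ -8.6511)
sqrt(44380 + (b(2, X) + w)) = sqrt(44380 + ((-69 + 2) - 4265/493)) = sqrt(44380 + (-67 - 4265/493)) = sqrt(44380 - 37296/493) = sqrt(21842044/493) = 14*sqrt(54939427)/493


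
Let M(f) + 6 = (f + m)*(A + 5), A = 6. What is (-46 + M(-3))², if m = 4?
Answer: 1681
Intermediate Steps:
M(f) = 38 + 11*f (M(f) = -6 + (f + 4)*(6 + 5) = -6 + (4 + f)*11 = -6 + (44 + 11*f) = 38 + 11*f)
(-46 + M(-3))² = (-46 + (38 + 11*(-3)))² = (-46 + (38 - 33))² = (-46 + 5)² = (-41)² = 1681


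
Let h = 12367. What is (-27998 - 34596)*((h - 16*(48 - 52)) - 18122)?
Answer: 356222454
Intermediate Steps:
(-27998 - 34596)*((h - 16*(48 - 52)) - 18122) = (-27998 - 34596)*((12367 - 16*(48 - 52)) - 18122) = -62594*((12367 - 16*(-4)) - 18122) = -62594*((12367 - 1*(-64)) - 18122) = -62594*((12367 + 64) - 18122) = -62594*(12431 - 18122) = -62594*(-5691) = 356222454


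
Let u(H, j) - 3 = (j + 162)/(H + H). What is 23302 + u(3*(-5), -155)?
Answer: 699143/30 ≈ 23305.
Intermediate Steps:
u(H, j) = 3 + (162 + j)/(2*H) (u(H, j) = 3 + (j + 162)/(H + H) = 3 + (162 + j)/((2*H)) = 3 + (162 + j)*(1/(2*H)) = 3 + (162 + j)/(2*H))
23302 + u(3*(-5), -155) = 23302 + (162 - 155 + 6*(3*(-5)))/(2*((3*(-5)))) = 23302 + (½)*(162 - 155 + 6*(-15))/(-15) = 23302 + (½)*(-1/15)*(162 - 155 - 90) = 23302 + (½)*(-1/15)*(-83) = 23302 + 83/30 = 699143/30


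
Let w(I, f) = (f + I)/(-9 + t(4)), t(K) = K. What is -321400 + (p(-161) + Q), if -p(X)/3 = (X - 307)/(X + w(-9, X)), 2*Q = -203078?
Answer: -53714657/127 ≈ -4.2295e+5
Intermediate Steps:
Q = -101539 (Q = (1/2)*(-203078) = -101539)
w(I, f) = -I/5 - f/5 (w(I, f) = (f + I)/(-9 + 4) = (I + f)/(-5) = (I + f)*(-1/5) = -I/5 - f/5)
p(X) = -3*(-307 + X)/(9/5 + 4*X/5) (p(X) = -3*(X - 307)/(X + (-1/5*(-9) - X/5)) = -3*(-307 + X)/(X + (9/5 - X/5)) = -3*(-307 + X)/(9/5 + 4*X/5))
-321400 + (p(-161) + Q) = -321400 + (15*(307 - 1*(-161))/(9 + 4*(-161)) - 101539) = -321400 + (15*(307 + 161)/(9 - 644) - 101539) = -321400 + (15*468/(-635) - 101539) = -321400 + (15*(-1/635)*468 - 101539) = -321400 + (-1404/127 - 101539) = -321400 - 12896857/127 = -53714657/127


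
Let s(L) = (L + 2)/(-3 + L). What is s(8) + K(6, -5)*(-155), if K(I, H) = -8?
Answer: 1242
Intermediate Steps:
s(L) = (2 + L)/(-3 + L)
s(8) + K(6, -5)*(-155) = (2 + 8)/(-3 + 8) - 8*(-155) = 10/5 + 1240 = (⅕)*10 + 1240 = 2 + 1240 = 1242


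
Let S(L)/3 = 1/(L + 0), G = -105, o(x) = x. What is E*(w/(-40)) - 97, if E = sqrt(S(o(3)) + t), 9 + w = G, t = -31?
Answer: -97 + 57*I*sqrt(30)/20 ≈ -97.0 + 15.61*I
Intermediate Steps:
w = -114 (w = -9 - 105 = -114)
S(L) = 3/L (S(L) = 3/(L + 0) = 3/L)
E = I*sqrt(30) (E = sqrt(3/3 - 31) = sqrt(3*(1/3) - 31) = sqrt(1 - 31) = sqrt(-30) = I*sqrt(30) ≈ 5.4772*I)
E*(w/(-40)) - 97 = (I*sqrt(30))*(-114/(-40)) - 97 = (I*sqrt(30))*(-114*(-1/40)) - 97 = (I*sqrt(30))*(57/20) - 97 = 57*I*sqrt(30)/20 - 97 = -97 + 57*I*sqrt(30)/20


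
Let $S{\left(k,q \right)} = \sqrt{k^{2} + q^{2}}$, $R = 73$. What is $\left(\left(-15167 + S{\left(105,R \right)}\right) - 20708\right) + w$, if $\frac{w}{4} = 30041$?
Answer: $84289 + \sqrt{16354} \approx 84417.0$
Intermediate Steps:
$w = 120164$ ($w = 4 \cdot 30041 = 120164$)
$\left(\left(-15167 + S{\left(105,R \right)}\right) - 20708\right) + w = \left(\left(-15167 + \sqrt{105^{2} + 73^{2}}\right) - 20708\right) + 120164 = \left(\left(-15167 + \sqrt{11025 + 5329}\right) - 20708\right) + 120164 = \left(\left(-15167 + \sqrt{16354}\right) - 20708\right) + 120164 = \left(-35875 + \sqrt{16354}\right) + 120164 = 84289 + \sqrt{16354}$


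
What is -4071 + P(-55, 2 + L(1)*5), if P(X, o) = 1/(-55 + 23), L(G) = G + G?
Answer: -130273/32 ≈ -4071.0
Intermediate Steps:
L(G) = 2*G
P(X, o) = -1/32 (P(X, o) = 1/(-32) = -1/32)
-4071 + P(-55, 2 + L(1)*5) = -4071 - 1/32 = -130273/32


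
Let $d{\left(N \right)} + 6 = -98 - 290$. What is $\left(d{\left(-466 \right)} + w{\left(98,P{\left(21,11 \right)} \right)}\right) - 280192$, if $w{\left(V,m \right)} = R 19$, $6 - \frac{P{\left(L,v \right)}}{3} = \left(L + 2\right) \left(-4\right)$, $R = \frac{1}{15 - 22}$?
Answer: $- \frac{1964121}{7} \approx -2.8059 \cdot 10^{5}$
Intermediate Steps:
$R = - \frac{1}{7}$ ($R = \frac{1}{-7} = - \frac{1}{7} \approx -0.14286$)
$d{\left(N \right)} = -394$ ($d{\left(N \right)} = -6 - 388 = -394$)
$P{\left(L,v \right)} = 42 + 12 L$ ($P{\left(L,v \right)} = 18 - 3 \left(L + 2\right) \left(-4\right) = 18 - 3 \left(2 + L\right) \left(-4\right) = 18 - 3 \left(-8 - 4 L\right) = 18 + \left(24 + 12 L\right) = 42 + 12 L$)
$w{\left(V,m \right)} = - \frac{19}{7}$ ($w{\left(V,m \right)} = \left(- \frac{1}{7}\right) 19 = - \frac{19}{7}$)
$\left(d{\left(-466 \right)} + w{\left(98,P{\left(21,11 \right)} \right)}\right) - 280192 = \left(-394 - \frac{19}{7}\right) - 280192 = - \frac{2777}{7} - 280192 = - \frac{1964121}{7}$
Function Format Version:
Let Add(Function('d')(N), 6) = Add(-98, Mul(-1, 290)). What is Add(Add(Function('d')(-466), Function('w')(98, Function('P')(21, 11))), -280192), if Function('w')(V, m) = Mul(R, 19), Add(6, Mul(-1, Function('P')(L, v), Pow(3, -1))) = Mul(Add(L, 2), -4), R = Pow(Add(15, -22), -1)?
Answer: Rational(-1964121, 7) ≈ -2.8059e+5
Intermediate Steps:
R = Rational(-1, 7) (R = Pow(-7, -1) = Rational(-1, 7) ≈ -0.14286)
Function('d')(N) = -394 (Function('d')(N) = Add(-6, Add(-98, Mul(-1, 290))) = Add(-6, Add(-98, -290)) = Add(-6, -388) = -394)
Function('P')(L, v) = Add(42, Mul(12, L)) (Function('P')(L, v) = Add(18, Mul(-3, Mul(Add(L, 2), -4))) = Add(18, Mul(-3, Mul(Add(2, L), -4))) = Add(18, Mul(-3, Add(-8, Mul(-4, L)))) = Add(18, Add(24, Mul(12, L))) = Add(42, Mul(12, L)))
Function('w')(V, m) = Rational(-19, 7) (Function('w')(V, m) = Mul(Rational(-1, 7), 19) = Rational(-19, 7))
Add(Add(Function('d')(-466), Function('w')(98, Function('P')(21, 11))), -280192) = Add(Add(-394, Rational(-19, 7)), -280192) = Add(Rational(-2777, 7), -280192) = Rational(-1964121, 7)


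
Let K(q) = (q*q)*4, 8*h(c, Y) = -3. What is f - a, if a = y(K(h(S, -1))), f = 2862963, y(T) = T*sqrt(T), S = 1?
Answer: 183229605/64 ≈ 2.8630e+6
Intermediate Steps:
h(c, Y) = -3/8 (h(c, Y) = (1/8)*(-3) = -3/8)
K(q) = 4*q**2 (K(q) = q**2*4 = 4*q**2)
y(T) = T**(3/2)
a = 27/64 (a = (4*(-3/8)**2)**(3/2) = (4*(9/64))**(3/2) = (9/16)**(3/2) = 27/64 ≈ 0.42188)
f - a = 2862963 - 1*27/64 = 2862963 - 27/64 = 183229605/64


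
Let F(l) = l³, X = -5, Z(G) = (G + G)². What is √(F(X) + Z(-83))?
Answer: √27431 ≈ 165.62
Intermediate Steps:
Z(G) = 4*G² (Z(G) = (2*G)² = 4*G²)
√(F(X) + Z(-83)) = √((-5)³ + 4*(-83)²) = √(-125 + 4*6889) = √(-125 + 27556) = √27431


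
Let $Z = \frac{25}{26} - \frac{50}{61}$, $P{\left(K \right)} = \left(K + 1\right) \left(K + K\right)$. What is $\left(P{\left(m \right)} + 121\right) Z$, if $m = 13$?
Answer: $\frac{109125}{1586} \approx 68.805$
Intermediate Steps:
$P{\left(K \right)} = 2 K \left(1 + K\right)$ ($P{\left(K \right)} = \left(1 + K\right) 2 K = 2 K \left(1 + K\right)$)
$Z = \frac{225}{1586}$ ($Z = 25 \cdot \frac{1}{26} - \frac{50}{61} = \frac{25}{26} - \frac{50}{61} = \frac{225}{1586} \approx 0.14187$)
$\left(P{\left(m \right)} + 121\right) Z = \left(2 \cdot 13 \left(1 + 13\right) + 121\right) \frac{225}{1586} = \left(2 \cdot 13 \cdot 14 + 121\right) \frac{225}{1586} = \left(364 + 121\right) \frac{225}{1586} = 485 \cdot \frac{225}{1586} = \frac{109125}{1586}$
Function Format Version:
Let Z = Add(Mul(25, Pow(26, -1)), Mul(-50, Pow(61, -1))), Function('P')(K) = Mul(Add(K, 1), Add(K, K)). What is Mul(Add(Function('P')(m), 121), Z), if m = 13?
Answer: Rational(109125, 1586) ≈ 68.805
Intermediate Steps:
Function('P')(K) = Mul(2, K, Add(1, K)) (Function('P')(K) = Mul(Add(1, K), Mul(2, K)) = Mul(2, K, Add(1, K)))
Z = Rational(225, 1586) (Z = Add(Mul(25, Rational(1, 26)), Mul(-50, Rational(1, 61))) = Add(Rational(25, 26), Rational(-50, 61)) = Rational(225, 1586) ≈ 0.14187)
Mul(Add(Function('P')(m), 121), Z) = Mul(Add(Mul(2, 13, Add(1, 13)), 121), Rational(225, 1586)) = Mul(Add(Mul(2, 13, 14), 121), Rational(225, 1586)) = Mul(Add(364, 121), Rational(225, 1586)) = Mul(485, Rational(225, 1586)) = Rational(109125, 1586)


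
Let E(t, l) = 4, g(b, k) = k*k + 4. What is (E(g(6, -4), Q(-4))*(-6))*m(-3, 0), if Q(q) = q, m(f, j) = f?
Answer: 72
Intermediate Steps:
g(b, k) = 4 + k**2 (g(b, k) = k**2 + 4 = 4 + k**2)
(E(g(6, -4), Q(-4))*(-6))*m(-3, 0) = (4*(-6))*(-3) = -24*(-3) = 72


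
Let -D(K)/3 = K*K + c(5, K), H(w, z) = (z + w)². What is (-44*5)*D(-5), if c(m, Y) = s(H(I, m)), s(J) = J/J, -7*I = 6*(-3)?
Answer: 17160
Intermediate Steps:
I = 18/7 (I = -6*(-3)/7 = -⅐*(-18) = 18/7 ≈ 2.5714)
H(w, z) = (w + z)²
s(J) = 1
c(m, Y) = 1
D(K) = -3 - 3*K² (D(K) = -3*(K*K + 1) = -3*(K² + 1) = -3*(1 + K²) = -3 - 3*K²)
(-44*5)*D(-5) = (-44*5)*(-3 - 3*(-5)²) = -220*(-3 - 3*25) = -220*(-3 - 75) = -220*(-78) = 17160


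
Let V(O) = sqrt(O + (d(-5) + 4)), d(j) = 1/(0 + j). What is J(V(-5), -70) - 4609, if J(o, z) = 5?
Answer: -4604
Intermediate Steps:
d(j) = 1/j
V(O) = sqrt(19/5 + O) (V(O) = sqrt(O + (1/(-5) + 4)) = sqrt(O + (-1/5 + 4)) = sqrt(O + 19/5) = sqrt(19/5 + O))
J(V(-5), -70) - 4609 = 5 - 4609 = -4604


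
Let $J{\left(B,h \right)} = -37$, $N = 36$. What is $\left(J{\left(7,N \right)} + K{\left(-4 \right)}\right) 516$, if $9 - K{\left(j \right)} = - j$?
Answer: $-16512$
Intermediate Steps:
$K{\left(j \right)} = 9 + j$ ($K{\left(j \right)} = 9 - - j = 9 + j$)
$\left(J{\left(7,N \right)} + K{\left(-4 \right)}\right) 516 = \left(-37 + \left(9 - 4\right)\right) 516 = \left(-37 + 5\right) 516 = \left(-32\right) 516 = -16512$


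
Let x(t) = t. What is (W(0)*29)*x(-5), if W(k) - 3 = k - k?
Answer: -435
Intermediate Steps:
W(k) = 3 (W(k) = 3 + (k - k) = 3 + 0 = 3)
(W(0)*29)*x(-5) = (3*29)*(-5) = 87*(-5) = -435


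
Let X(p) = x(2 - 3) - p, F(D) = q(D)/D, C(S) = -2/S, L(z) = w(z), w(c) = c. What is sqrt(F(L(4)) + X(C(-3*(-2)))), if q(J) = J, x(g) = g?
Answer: sqrt(3)/3 ≈ 0.57735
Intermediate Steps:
L(z) = z
F(D) = 1 (F(D) = D/D = 1)
X(p) = -1 - p (X(p) = (2 - 3) - p = -1 - p)
sqrt(F(L(4)) + X(C(-3*(-2)))) = sqrt(1 + (-1 - (-2)/((-3*(-2))))) = sqrt(1 + (-1 - (-2)/6)) = sqrt(1 + (-1 - 1*(-1/3))) = sqrt(1 + (-1 + 1/3)) = sqrt(1 - 2/3) = sqrt(1/3) = sqrt(3)/3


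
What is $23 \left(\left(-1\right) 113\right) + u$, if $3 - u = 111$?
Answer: $-2707$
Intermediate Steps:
$u = -108$ ($u = 3 - 111 = -108$)
$23 \left(\left(-1\right) 113\right) + u = 23 \left(\left(-1\right) 113\right) - 108 = 23 \left(-113\right) - 108 = -2599 - 108 = -2707$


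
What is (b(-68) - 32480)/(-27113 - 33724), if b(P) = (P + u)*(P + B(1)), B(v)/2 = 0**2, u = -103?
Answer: 20852/60837 ≈ 0.34275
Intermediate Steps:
B(v) = 0 (B(v) = 2*0**2 = 2*0 = 0)
b(P) = P*(-103 + P) (b(P) = (P - 103)*(P + 0) = (-103 + P)*P = P*(-103 + P))
(b(-68) - 32480)/(-27113 - 33724) = (-68*(-103 - 68) - 32480)/(-27113 - 33724) = (-68*(-171) - 32480)/(-60837) = (11628 - 32480)*(-1/60837) = -20852*(-1/60837) = 20852/60837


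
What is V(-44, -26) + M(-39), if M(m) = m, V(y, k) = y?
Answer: -83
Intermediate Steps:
V(-44, -26) + M(-39) = -44 - 39 = -83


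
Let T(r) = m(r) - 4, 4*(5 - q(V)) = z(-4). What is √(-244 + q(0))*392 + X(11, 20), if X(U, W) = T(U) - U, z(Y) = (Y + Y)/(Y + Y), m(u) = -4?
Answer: -19 + 196*I*√957 ≈ -19.0 + 6063.3*I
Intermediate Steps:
z(Y) = 1 (z(Y) = (2*Y)/((2*Y)) = (2*Y)*(1/(2*Y)) = 1)
q(V) = 19/4 (q(V) = 5 - ¼*1 = 5 - ¼ = 19/4)
T(r) = -8 (T(r) = -4 - 4 = -8)
X(U, W) = -8 - U
√(-244 + q(0))*392 + X(11, 20) = √(-244 + 19/4)*392 + (-8 - 1*11) = √(-957/4)*392 + (-8 - 11) = (I*√957/2)*392 - 19 = 196*I*√957 - 19 = -19 + 196*I*√957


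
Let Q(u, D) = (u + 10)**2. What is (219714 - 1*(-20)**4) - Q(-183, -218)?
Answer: 29785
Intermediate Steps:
Q(u, D) = (10 + u)**2
(219714 - 1*(-20)**4) - Q(-183, -218) = (219714 - 1*(-20)**4) - (10 - 183)**2 = (219714 - 1*160000) - 1*(-173)**2 = (219714 - 160000) - 1*29929 = 59714 - 29929 = 29785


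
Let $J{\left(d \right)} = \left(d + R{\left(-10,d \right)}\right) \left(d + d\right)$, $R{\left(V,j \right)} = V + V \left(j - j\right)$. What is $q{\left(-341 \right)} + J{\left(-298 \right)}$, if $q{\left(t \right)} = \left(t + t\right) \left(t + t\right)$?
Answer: $648692$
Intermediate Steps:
$q{\left(t \right)} = 4 t^{2}$ ($q{\left(t \right)} = 2 t 2 t = 4 t^{2}$)
$R{\left(V,j \right)} = V$ ($R{\left(V,j \right)} = V + V 0 = V + 0 = V$)
$J{\left(d \right)} = 2 d \left(-10 + d\right)$ ($J{\left(d \right)} = \left(d - 10\right) \left(d + d\right) = \left(-10 + d\right) 2 d = 2 d \left(-10 + d\right)$)
$q{\left(-341 \right)} + J{\left(-298 \right)} = 4 \left(-341\right)^{2} + 2 \left(-298\right) \left(-10 - 298\right) = 4 \cdot 116281 + 2 \left(-298\right) \left(-308\right) = 465124 + 183568 = 648692$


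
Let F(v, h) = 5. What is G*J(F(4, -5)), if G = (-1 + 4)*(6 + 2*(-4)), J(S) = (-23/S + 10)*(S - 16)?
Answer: 1782/5 ≈ 356.40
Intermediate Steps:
J(S) = (-16 + S)*(10 - 23/S) (J(S) = (10 - 23/S)*(-16 + S) = (-16 + S)*(10 - 23/S))
G = -6 (G = 3*(6 - 8) = 3*(-2) = -6)
G*J(F(4, -5)) = -6*(-183 + 10*5 + 368/5) = -6*(-183 + 50 + 368*(1/5)) = -6*(-183 + 50 + 368/5) = -6*(-297/5) = 1782/5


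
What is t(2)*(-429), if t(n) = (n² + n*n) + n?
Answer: -4290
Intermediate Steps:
t(n) = n + 2*n² (t(n) = (n² + n²) + n = 2*n² + n = n + 2*n²)
t(2)*(-429) = (2*(1 + 2*2))*(-429) = (2*(1 + 4))*(-429) = (2*5)*(-429) = 10*(-429) = -4290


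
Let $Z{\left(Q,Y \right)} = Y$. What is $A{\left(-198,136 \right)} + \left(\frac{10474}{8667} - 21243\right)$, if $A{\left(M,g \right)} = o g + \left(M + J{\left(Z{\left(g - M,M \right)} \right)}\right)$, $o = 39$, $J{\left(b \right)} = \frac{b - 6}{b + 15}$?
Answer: $- \frac{8530193849}{528687} \approx -16135.0$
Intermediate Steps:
$J{\left(b \right)} = \frac{-6 + b}{15 + b}$
$A{\left(M,g \right)} = M + 39 g + \frac{-6 + M}{15 + M}$ ($A{\left(M,g \right)} = 39 g + \left(M + \frac{-6 + M}{15 + M}\right) = M + 39 g + \frac{-6 + M}{15 + M}$)
$A{\left(-198,136 \right)} + \left(\frac{10474}{8667} - 21243\right) = \frac{-6 - 198 + \left(15 - 198\right) \left(-198 + 39 \cdot 136\right)}{15 - 198} + \left(\frac{10474}{8667} - 21243\right) = \frac{-6 - 198 - 183 \left(-198 + 5304\right)}{-183} + \left(10474 \cdot \frac{1}{8667} - 21243\right) = - \frac{-6 - 198 - 934398}{183} + \left(\frac{10474}{8667} - 21243\right) = - \frac{-6 - 198 - 934398}{183} - \frac{184102607}{8667} = \left(- \frac{1}{183}\right) \left(-934602\right) - \frac{184102607}{8667} = \frac{311534}{61} - \frac{184102607}{8667} = - \frac{8530193849}{528687}$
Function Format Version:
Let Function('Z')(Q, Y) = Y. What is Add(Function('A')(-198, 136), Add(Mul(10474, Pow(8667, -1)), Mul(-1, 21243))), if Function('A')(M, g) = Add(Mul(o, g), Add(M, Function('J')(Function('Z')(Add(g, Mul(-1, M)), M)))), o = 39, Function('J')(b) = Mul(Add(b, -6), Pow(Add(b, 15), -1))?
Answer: Rational(-8530193849, 528687) ≈ -16135.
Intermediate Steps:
Function('J')(b) = Mul(Pow(Add(15, b), -1), Add(-6, b)) (Function('J')(b) = Mul(Add(-6, b), Pow(Add(15, b), -1)) = Mul(Pow(Add(15, b), -1), Add(-6, b)))
Function('A')(M, g) = Add(M, Mul(39, g), Mul(Pow(Add(15, M), -1), Add(-6, M))) (Function('A')(M, g) = Add(Mul(39, g), Add(M, Mul(Pow(Add(15, M), -1), Add(-6, M)))) = Add(M, Mul(39, g), Mul(Pow(Add(15, M), -1), Add(-6, M))))
Add(Function('A')(-198, 136), Add(Mul(10474, Pow(8667, -1)), Mul(-1, 21243))) = Add(Mul(Pow(Add(15, -198), -1), Add(-6, -198, Mul(Add(15, -198), Add(-198, Mul(39, 136))))), Add(Mul(10474, Pow(8667, -1)), Mul(-1, 21243))) = Add(Mul(Pow(-183, -1), Add(-6, -198, Mul(-183, Add(-198, 5304)))), Add(Mul(10474, Rational(1, 8667)), -21243)) = Add(Mul(Rational(-1, 183), Add(-6, -198, Mul(-183, 5106))), Add(Rational(10474, 8667), -21243)) = Add(Mul(Rational(-1, 183), Add(-6, -198, -934398)), Rational(-184102607, 8667)) = Add(Mul(Rational(-1, 183), -934602), Rational(-184102607, 8667)) = Add(Rational(311534, 61), Rational(-184102607, 8667)) = Rational(-8530193849, 528687)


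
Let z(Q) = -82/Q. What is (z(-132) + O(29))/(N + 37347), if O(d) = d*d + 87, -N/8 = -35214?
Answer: 61289/21057894 ≈ 0.0029105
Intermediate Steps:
N = 281712 (N = -8*(-35214) = 281712)
O(d) = 87 + d**2 (O(d) = d**2 + 87 = 87 + d**2)
(z(-132) + O(29))/(N + 37347) = (-82/(-132) + (87 + 29**2))/(281712 + 37347) = (-82*(-1/132) + (87 + 841))/319059 = (41/66 + 928)*(1/319059) = (61289/66)*(1/319059) = 61289/21057894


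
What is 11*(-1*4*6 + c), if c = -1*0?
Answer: -264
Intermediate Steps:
c = 0
11*(-1*4*6 + c) = 11*(-1*4*6 + 0) = 11*(-4*6 + 0) = 11*(-24 + 0) = 11*(-24) = -264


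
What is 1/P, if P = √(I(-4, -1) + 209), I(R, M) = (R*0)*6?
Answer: √209/209 ≈ 0.069171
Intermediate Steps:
I(R, M) = 0 (I(R, M) = 0*6 = 0)
P = √209 (P = √(0 + 209) = √209 ≈ 14.457)
1/P = 1/(√209) = √209/209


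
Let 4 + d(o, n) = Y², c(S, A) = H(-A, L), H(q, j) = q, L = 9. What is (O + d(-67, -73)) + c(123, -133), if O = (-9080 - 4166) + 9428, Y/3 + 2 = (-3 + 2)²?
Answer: -3680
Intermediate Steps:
c(S, A) = -A
Y = -3 (Y = -6 + 3*(-3 + 2)² = -6 + 3*(-1)² = -6 + 3*1 = -6 + 3 = -3)
O = -3818 (O = -13246 + 9428 = -3818)
d(o, n) = 5 (d(o, n) = -4 + (-3)² = -4 + 9 = 5)
(O + d(-67, -73)) + c(123, -133) = (-3818 + 5) - 1*(-133) = -3813 + 133 = -3680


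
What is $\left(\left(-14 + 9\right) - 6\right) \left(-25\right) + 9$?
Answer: $284$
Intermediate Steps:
$\left(\left(-14 + 9\right) - 6\right) \left(-25\right) + 9 = \left(-5 - 6\right) \left(-25\right) + 9 = \left(-11\right) \left(-25\right) + 9 = 275 + 9 = 284$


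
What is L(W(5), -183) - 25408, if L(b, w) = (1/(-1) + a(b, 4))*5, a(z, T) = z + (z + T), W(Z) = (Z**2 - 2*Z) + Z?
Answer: -25193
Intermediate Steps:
W(Z) = Z**2 - Z
a(z, T) = T + 2*z (a(z, T) = z + (T + z) = T + 2*z)
L(b, w) = 15 + 10*b (L(b, w) = (1/(-1) + (4 + 2*b))*5 = (-1 + (4 + 2*b))*5 = (3 + 2*b)*5 = 15 + 10*b)
L(W(5), -183) - 25408 = (15 + 10*(5*(-1 + 5))) - 25408 = (15 + 10*(5*4)) - 25408 = (15 + 10*20) - 25408 = (15 + 200) - 25408 = 215 - 25408 = -25193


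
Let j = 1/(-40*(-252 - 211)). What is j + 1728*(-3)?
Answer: -96007679/18520 ≈ -5184.0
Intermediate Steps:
j = 1/18520 (j = 1/(-40*(-463)) = 1/18520 ≈ 5.3996e-5)
j + 1728*(-3) = 1/18520 + 1728*(-3) = 1/18520 - 5184 = -96007679/18520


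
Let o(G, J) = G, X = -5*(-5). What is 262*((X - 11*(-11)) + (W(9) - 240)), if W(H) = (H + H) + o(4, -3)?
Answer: -18864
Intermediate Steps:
X = 25
W(H) = 4 + 2*H (W(H) = (H + H) + 4 = 2*H + 4 = 4 + 2*H)
262*((X - 11*(-11)) + (W(9) - 240)) = 262*((25 - 11*(-11)) + ((4 + 2*9) - 240)) = 262*((25 + 121) + ((4 + 18) - 240)) = 262*(146 + (22 - 240)) = 262*(146 - 218) = 262*(-72) = -18864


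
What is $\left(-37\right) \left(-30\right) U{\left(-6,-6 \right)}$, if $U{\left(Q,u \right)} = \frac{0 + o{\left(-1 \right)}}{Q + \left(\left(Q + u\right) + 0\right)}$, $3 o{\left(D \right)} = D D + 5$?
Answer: $- \frac{370}{3} \approx -123.33$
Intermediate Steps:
$o{\left(D \right)} = \frac{5}{3} + \frac{D^{2}}{3}$ ($o{\left(D \right)} = \frac{D D + 5}{3} = \frac{D^{2} + 5}{3} = \frac{5 + D^{2}}{3} = \frac{5}{3} + \frac{D^{2}}{3}$)
$U{\left(Q,u \right)} = \frac{2}{u + 2 Q}$ ($U{\left(Q,u \right)} = \frac{0 + \left(\frac{5}{3} + \frac{\left(-1\right)^{2}}{3}\right)}{Q + \left(\left(Q + u\right) + 0\right)} = \frac{0 + \left(\frac{5}{3} + \frac{1}{3} \cdot 1\right)}{Q + \left(Q + u\right)} = \frac{0 + \left(\frac{5}{3} + \frac{1}{3}\right)}{u + 2 Q} = \frac{0 + 2}{u + 2 Q} = \frac{2}{u + 2 Q}$)
$\left(-37\right) \left(-30\right) U{\left(-6,-6 \right)} = \left(-37\right) \left(-30\right) \frac{2}{-6 + 2 \left(-6\right)} = 1110 \frac{2}{-6 - 12} = 1110 \frac{2}{-18} = 1110 \cdot 2 \left(- \frac{1}{18}\right) = 1110 \left(- \frac{1}{9}\right) = - \frac{370}{3}$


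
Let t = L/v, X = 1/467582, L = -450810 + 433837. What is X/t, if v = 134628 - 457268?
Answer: 161320/3968134643 ≈ 4.0654e-5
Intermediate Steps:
v = -322640
L = -16973
X = 1/467582 ≈ 2.1387e-6
t = 16973/322640 (t = -16973/(-322640) = -16973*(-1/322640) = 16973/322640 ≈ 0.052607)
X/t = 1/(467582*(16973/322640)) = (1/467582)*(322640/16973) = 161320/3968134643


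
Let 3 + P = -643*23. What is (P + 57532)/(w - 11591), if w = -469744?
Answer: -8548/96267 ≈ -0.088795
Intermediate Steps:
P = -14792 (P = -3 - 643*23 = -3 - 14789 = -14792)
(P + 57532)/(w - 11591) = (-14792 + 57532)/(-469744 - 11591) = 42740/(-481335) = 42740*(-1/481335) = -8548/96267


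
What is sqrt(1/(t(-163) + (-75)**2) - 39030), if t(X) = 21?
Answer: I*sqrt(1244171637834)/5646 ≈ 197.56*I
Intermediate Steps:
sqrt(1/(t(-163) + (-75)**2) - 39030) = sqrt(1/(21 + (-75)**2) - 39030) = sqrt(1/(21 + 5625) - 39030) = sqrt(1/5646 - 39030) = sqrt(-220363379/5646) = I*sqrt(1244171637834)/5646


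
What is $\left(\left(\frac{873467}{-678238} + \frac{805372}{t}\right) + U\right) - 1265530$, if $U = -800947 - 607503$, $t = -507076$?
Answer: $- \frac{229907852476779317}{85979553022} \approx -2.674 \cdot 10^{6}$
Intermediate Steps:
$U = -1408450$
$\left(\left(\frac{873467}{-678238} + \frac{805372}{t}\right) + U\right) - 1265530 = \left(\left(\frac{873467}{-678238} + \frac{805372}{-507076}\right) - 1408450\right) - 1265530 = \left(\left(873467 \left(- \frac{1}{678238}\right) + 805372 \left(- \frac{1}{507076}\right)\right) - 1408450\right) - 1265530 = \left(\left(- \frac{873467}{678238} - \frac{201343}{126769}\right) - 1408450\right) - 1265530 = \left(- \frac{247287011757}{85979553022} - 1408450\right) - 1265530 = - \frac{121098148740847657}{85979553022} - 1265530 = - \frac{229907852476779317}{85979553022}$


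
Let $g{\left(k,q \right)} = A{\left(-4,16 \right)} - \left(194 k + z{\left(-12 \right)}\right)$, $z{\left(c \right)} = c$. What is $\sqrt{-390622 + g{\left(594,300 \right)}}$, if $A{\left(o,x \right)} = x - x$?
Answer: $i \sqrt{505846} \approx 711.23 i$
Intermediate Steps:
$A{\left(o,x \right)} = 0$
$g{\left(k,q \right)} = 12 - 194 k$ ($g{\left(k,q \right)} = 0 - \left(194 k - 12\right) = 0 - \left(-12 + 194 k\right) = 12 - 194 k$)
$\sqrt{-390622 + g{\left(594,300 \right)}} = \sqrt{-390622 + \left(12 - 115236\right)} = \sqrt{-390622 - 115224} = \sqrt{-505846} = i \sqrt{505846}$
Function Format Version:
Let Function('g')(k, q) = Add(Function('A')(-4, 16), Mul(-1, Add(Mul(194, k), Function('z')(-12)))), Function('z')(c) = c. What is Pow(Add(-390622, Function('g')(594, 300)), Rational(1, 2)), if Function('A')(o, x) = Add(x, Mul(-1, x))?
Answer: Mul(I, Pow(505846, Rational(1, 2))) ≈ Mul(711.23, I)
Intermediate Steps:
Function('A')(o, x) = 0
Function('g')(k, q) = Add(12, Mul(-194, k)) (Function('g')(k, q) = Add(0, Mul(-1, Add(Mul(194, k), -12))) = Add(0, Mul(-1, Add(-12, Mul(194, k)))) = Add(0, Add(12, Mul(-194, k))) = Add(12, Mul(-194, k)))
Pow(Add(-390622, Function('g')(594, 300)), Rational(1, 2)) = Pow(Add(-390622, Add(12, Mul(-194, 594))), Rational(1, 2)) = Pow(Add(-390622, Add(12, -115236)), Rational(1, 2)) = Pow(Add(-390622, -115224), Rational(1, 2)) = Pow(-505846, Rational(1, 2)) = Mul(I, Pow(505846, Rational(1, 2)))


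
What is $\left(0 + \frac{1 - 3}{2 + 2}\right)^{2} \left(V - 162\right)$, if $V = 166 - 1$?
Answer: $\frac{3}{4} \approx 0.75$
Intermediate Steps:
$V = 165$ ($V = 166 + \left(-85 + 84\right) = 166 - 1 = 165$)
$\left(0 + \frac{1 - 3}{2 + 2}\right)^{2} \left(V - 162\right) = \left(0 + \frac{1 - 3}{2 + 2}\right)^{2} \left(165 - 162\right) = \left(0 - \frac{2}{4}\right)^{2} \cdot 3 = \left(0 - \frac{1}{2}\right)^{2} \cdot 3 = \left(- \frac{1}{2}\right)^{2} \cdot 3 = \frac{1}{4} \cdot 3 = \frac{3}{4}$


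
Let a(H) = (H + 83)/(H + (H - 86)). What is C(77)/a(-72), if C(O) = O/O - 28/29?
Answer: -230/319 ≈ -0.72100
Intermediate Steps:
C(O) = 1/29 (C(O) = 1 - 28*1/29 = 1 - 28/29 = 1/29)
a(H) = (83 + H)/(-86 + 2*H) (a(H) = (83 + H)/(H + (-86 + H)) = (83 + H)/(-86 + 2*H))
C(77)/a(-72) = 1/(29*(((83 - 72)/(2*(-43 - 72))))) = 1/(29*(((½)*11/(-115)))) = 1/(29*(((½)*(-1/115)*11))) = 1/(29*(-11/230)) = (1/29)*(-230/11) = -230/319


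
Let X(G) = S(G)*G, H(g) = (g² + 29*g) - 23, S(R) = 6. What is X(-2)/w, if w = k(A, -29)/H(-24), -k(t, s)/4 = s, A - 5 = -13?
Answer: 429/29 ≈ 14.793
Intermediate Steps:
A = -8 (A = 5 - 13 = -8)
H(g) = -23 + g² + 29*g
X(G) = 6*G
k(t, s) = -4*s
w = -116/143 (w = (-4*(-29))/(-23 + (-24)² + 29*(-24)) = 116/(-23 + 576 - 696) = 116/(-143) = 116*(-1/143) = -116/143 ≈ -0.81119)
X(-2)/w = (6*(-2))/(-116/143) = -12*(-143/116) = 429/29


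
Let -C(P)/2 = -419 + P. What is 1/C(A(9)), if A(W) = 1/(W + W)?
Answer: 9/7541 ≈ 0.0011935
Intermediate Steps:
A(W) = 1/(2*W)
C(P) = 838 - 2*P (C(P) = -2*(-419 + P) = 838 - 2*P)
1/C(A(9)) = 1/(838 - 1/9) = 1/(838 - 2*1/18) = 1/(838 - ⅑) = 1/(7541/9) = 9/7541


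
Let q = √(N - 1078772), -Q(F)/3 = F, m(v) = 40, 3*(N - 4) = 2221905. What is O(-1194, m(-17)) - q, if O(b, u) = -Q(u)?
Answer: 120 - I*√338133 ≈ 120.0 - 581.49*I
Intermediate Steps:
N = 740639 (N = 4 + (⅓)*2221905 = 4 + 740635 = 740639)
Q(F) = -3*F
O(b, u) = 3*u (O(b, u) = -(-3)*u = 3*u)
q = I*√338133 (q = √(740639 - 1078772) = √(-338133) = I*√338133 ≈ 581.49*I)
O(-1194, m(-17)) - q = 3*40 - I*√338133 = 120 - I*√338133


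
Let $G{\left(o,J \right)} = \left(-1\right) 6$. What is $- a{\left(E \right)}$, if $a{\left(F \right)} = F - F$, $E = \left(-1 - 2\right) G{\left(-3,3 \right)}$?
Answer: $0$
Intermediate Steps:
$G{\left(o,J \right)} = -6$
$E = 18$ ($E = \left(-1 - 2\right) \left(-6\right) = \left(-3\right) \left(-6\right) = 18$)
$a{\left(F \right)} = 0$
$- a{\left(E \right)} = \left(-1\right) 0 = 0$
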